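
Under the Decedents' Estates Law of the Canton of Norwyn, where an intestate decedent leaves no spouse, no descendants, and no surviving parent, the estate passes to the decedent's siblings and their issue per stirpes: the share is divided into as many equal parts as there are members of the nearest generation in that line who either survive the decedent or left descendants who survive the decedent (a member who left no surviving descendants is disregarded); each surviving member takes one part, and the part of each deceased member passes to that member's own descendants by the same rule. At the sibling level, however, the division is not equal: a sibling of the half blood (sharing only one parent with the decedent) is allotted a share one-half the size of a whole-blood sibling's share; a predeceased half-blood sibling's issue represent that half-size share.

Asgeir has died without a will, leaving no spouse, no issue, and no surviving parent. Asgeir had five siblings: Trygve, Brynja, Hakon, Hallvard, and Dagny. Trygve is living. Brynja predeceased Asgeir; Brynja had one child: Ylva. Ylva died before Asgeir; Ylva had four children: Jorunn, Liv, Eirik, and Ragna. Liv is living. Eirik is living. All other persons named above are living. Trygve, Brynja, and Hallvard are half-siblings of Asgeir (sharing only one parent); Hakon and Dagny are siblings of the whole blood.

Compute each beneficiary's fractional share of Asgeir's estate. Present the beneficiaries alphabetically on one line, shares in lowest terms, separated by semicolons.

No spouse, descendants, or parent survives, so the estate passes to Asgeir's siblings per stirpes.
Half-blood siblings count for one-half the weight of whole-blood siblings at the initial division.
Dividing 1 in proportion to weights (total weight 7/2): Trygve (weight 1/2) → 1/7; Brynja (weight 1/2) → 1/7; Hakon (weight 1) → 2/7; Hallvard (weight 1/2) → 1/7; Dagny (weight 1) → 2/7.
Trygve is living and takes 1/7.
Brynja predeceased; the 1/7 allotted to Brynja's branch passes to Brynja's issue by representation.
Ylva's line is the sole branch at this level, so the full 1/7 passes to Ylva's issue by representation.
The 1/7 is divided into 4 equal shares of 1/28 among Jorunn, Liv, Eirik, Ragna.
Jorunn is living and takes 1/28.
Liv is living and takes 1/28.
Eirik is living and takes 1/28.
Ragna is living and takes 1/28.
Hakon is living and takes 2/7.
Hallvard is living and takes 1/7.
Dagny is living and takes 2/7.

Dagny 2/7; Eirik 1/28; Hakon 2/7; Hallvard 1/7; Jorunn 1/28; Liv 1/28; Ragna 1/28; Trygve 1/7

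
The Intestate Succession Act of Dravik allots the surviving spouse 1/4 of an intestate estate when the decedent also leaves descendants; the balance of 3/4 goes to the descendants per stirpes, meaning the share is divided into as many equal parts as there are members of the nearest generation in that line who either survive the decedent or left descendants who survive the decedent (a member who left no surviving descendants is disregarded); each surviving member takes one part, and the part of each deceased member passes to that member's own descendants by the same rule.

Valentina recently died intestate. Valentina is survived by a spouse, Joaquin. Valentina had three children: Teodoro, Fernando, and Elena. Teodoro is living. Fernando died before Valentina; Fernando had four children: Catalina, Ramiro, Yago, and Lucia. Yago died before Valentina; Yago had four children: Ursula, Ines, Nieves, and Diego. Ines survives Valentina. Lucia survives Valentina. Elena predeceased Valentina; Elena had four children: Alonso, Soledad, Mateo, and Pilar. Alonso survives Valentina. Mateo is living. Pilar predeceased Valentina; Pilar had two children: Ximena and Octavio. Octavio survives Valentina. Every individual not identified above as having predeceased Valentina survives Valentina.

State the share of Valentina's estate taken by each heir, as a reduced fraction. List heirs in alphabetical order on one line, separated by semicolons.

Alonso 1/16; Catalina 1/16; Diego 1/64; Ines 1/64; Joaquin 1/4; Lucia 1/16; Mateo 1/16; Nieves 1/64; Octavio 1/32; Ramiro 1/16; Soledad 1/16; Teodoro 1/4; Ursula 1/64; Ximena 1/32

Joaquin, as surviving spouse, takes 1/4.
The remaining 3/4 passes to Valentina's descendants per stirpes.
The 3/4 is divided into 3 equal shares of 1/4 among Teodoro, Fernando, Elena.
Teodoro is living and takes 1/4.
Fernando predeceased; the 1/4 allotted to Fernando's branch passes to Fernando's issue by representation.
The 1/4 is divided into 4 equal shares of 1/16 among Catalina, Ramiro, Yago, Lucia.
Catalina is living and takes 1/16.
Ramiro is living and takes 1/16.
Yago predeceased; the 1/16 allotted to Yago's branch passes to Yago's issue by representation.
The 1/16 is divided into 4 equal shares of 1/64 among Ursula, Ines, Nieves, Diego.
Ursula is living and takes 1/64.
Ines is living and takes 1/64.
Nieves is living and takes 1/64.
Diego is living and takes 1/64.
Lucia is living and takes 1/16.
Elena predeceased; the 1/4 allotted to Elena's branch passes to Elena's issue by representation.
The 1/4 is divided into 4 equal shares of 1/16 among Alonso, Soledad, Mateo, Pilar.
Alonso is living and takes 1/16.
Soledad is living and takes 1/16.
Mateo is living and takes 1/16.
Pilar predeceased; the 1/16 allotted to Pilar's branch passes to Pilar's issue by representation.
The 1/16 is divided into 2 equal shares of 1/32 among Ximena, Octavio.
Ximena is living and takes 1/32.
Octavio is living and takes 1/32.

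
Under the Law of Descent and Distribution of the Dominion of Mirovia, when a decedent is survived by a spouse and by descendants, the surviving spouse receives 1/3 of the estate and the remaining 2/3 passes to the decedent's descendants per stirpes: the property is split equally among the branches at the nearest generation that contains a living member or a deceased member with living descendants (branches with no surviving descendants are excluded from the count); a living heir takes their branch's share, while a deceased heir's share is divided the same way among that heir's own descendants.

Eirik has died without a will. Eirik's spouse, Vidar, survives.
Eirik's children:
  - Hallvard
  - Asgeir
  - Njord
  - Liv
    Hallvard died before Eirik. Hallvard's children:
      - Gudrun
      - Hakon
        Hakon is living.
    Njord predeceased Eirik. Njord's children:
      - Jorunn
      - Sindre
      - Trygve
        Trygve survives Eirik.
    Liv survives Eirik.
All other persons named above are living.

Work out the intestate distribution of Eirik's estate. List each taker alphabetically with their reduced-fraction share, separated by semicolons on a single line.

Vidar, as surviving spouse, takes 1/3.
The remaining 2/3 passes to Eirik's descendants per stirpes.
The 2/3 is divided into 4 equal shares of 1/6 among Hallvard, Asgeir, Njord, Liv.
Hallvard predeceased; the 1/6 allotted to Hallvard's branch passes to Hallvard's issue by representation.
The 1/6 is divided into 2 equal shares of 1/12 among Gudrun, Hakon.
Gudrun is living and takes 1/12.
Hakon is living and takes 1/12.
Asgeir is living and takes 1/6.
Njord predeceased; the 1/6 allotted to Njord's branch passes to Njord's issue by representation.
The 1/6 is divided into 3 equal shares of 1/18 among Jorunn, Sindre, Trygve.
Jorunn is living and takes 1/18.
Sindre is living and takes 1/18.
Trygve is living and takes 1/18.
Liv is living and takes 1/6.

Asgeir 1/6; Gudrun 1/12; Hakon 1/12; Jorunn 1/18; Liv 1/6; Sindre 1/18; Trygve 1/18; Vidar 1/3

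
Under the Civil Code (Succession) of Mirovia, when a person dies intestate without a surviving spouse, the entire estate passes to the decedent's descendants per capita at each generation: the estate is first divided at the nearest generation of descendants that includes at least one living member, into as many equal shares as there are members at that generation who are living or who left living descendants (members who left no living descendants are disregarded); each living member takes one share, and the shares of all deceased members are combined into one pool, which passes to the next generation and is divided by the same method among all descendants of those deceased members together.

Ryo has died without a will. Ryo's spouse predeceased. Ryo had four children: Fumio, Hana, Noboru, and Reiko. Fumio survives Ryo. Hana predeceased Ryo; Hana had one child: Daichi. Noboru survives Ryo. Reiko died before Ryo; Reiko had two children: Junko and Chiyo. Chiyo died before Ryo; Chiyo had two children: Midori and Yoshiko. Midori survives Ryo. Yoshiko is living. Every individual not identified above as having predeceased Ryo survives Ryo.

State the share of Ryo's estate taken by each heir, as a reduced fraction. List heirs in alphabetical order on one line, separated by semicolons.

Daichi 1/6; Fumio 1/4; Junko 1/6; Midori 1/12; Noboru 1/4; Yoshiko 1/12

There is no surviving spouse, so the entire estate passes to Ryo's descendants per capita at each generation.
At generation 1 (Fumio, Hana, Noboru, Reiko) there are 4 shares of (1)/4 = 1/4 each.
Living: Fumio and Noboru — each takes 1/4.
Deceased: Hana and Reiko. Their combined 1/2 is pooled and carried to generation 2.
At generation 2 (Daichi, Junko, Chiyo) there are 3 shares of (1/2)/3 = 1/6 each.
Living: Daichi and Junko — each takes 1/6.
Deceased: Chiyo. That 1/6 share is carried to generation 3.
At generation 3 (Midori, Yoshiko) there are 2 shares of (1/6)/2 = 1/12 each.
Living: Midori and Yoshiko — each takes 1/12.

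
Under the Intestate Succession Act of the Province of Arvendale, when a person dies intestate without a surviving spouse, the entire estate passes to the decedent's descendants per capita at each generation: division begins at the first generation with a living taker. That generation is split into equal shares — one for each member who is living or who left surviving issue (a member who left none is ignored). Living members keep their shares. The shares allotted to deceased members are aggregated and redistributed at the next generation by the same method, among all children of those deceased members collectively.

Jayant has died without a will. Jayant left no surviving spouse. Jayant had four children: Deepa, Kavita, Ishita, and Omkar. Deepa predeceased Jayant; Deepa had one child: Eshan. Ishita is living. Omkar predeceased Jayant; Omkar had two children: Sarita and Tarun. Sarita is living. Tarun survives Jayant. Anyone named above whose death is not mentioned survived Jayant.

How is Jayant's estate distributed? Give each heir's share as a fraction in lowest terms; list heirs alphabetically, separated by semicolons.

Eshan 1/6; Ishita 1/4; Kavita 1/4; Sarita 1/6; Tarun 1/6

There is no surviving spouse, so the entire estate passes to Jayant's descendants per capita at each generation.
At generation 1 (Deepa, Kavita, Ishita, Omkar) there are 4 shares of (1)/4 = 1/4 each.
Living: Kavita and Ishita — each takes 1/4.
Deceased: Deepa and Omkar. Their combined 1/2 is pooled and carried to generation 2.
At generation 2 (Eshan, Sarita, Tarun) there are 3 shares of (1/2)/3 = 1/6 each.
Living: Eshan, Sarita, and Tarun — each takes 1/6.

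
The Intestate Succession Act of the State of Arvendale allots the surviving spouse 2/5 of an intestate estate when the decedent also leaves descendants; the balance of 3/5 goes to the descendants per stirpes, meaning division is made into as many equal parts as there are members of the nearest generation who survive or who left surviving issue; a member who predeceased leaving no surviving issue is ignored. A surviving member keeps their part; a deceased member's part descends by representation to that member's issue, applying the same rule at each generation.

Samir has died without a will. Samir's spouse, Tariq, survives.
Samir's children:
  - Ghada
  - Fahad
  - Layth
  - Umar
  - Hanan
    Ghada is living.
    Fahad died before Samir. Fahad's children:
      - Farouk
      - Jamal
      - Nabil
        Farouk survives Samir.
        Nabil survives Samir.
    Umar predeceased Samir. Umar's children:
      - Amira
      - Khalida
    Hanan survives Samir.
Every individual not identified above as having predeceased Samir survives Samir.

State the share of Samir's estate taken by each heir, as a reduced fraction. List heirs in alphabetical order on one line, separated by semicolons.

Tariq, as surviving spouse, takes 2/5.
The remaining 3/5 passes to Samir's descendants per stirpes.
The 3/5 is divided into 5 equal shares of 3/25 among Ghada, Fahad, Layth, Umar, Hanan.
Ghada is living and takes 3/25.
Fahad predeceased; the 3/25 allotted to Fahad's branch passes to Fahad's issue by representation.
The 3/25 is divided into 3 equal shares of 1/25 among Farouk, Jamal, Nabil.
Farouk is living and takes 1/25.
Jamal is living and takes 1/25.
Nabil is living and takes 1/25.
Layth is living and takes 3/25.
Umar predeceased; the 3/25 allotted to Umar's branch passes to Umar's issue by representation.
The 3/25 is divided into 2 equal shares of 3/50 among Amira, Khalida.
Amira is living and takes 3/50.
Khalida is living and takes 3/50.
Hanan is living and takes 3/25.

Amira 3/50; Farouk 1/25; Ghada 3/25; Hanan 3/25; Jamal 1/25; Khalida 3/50; Layth 3/25; Nabil 1/25; Tariq 2/5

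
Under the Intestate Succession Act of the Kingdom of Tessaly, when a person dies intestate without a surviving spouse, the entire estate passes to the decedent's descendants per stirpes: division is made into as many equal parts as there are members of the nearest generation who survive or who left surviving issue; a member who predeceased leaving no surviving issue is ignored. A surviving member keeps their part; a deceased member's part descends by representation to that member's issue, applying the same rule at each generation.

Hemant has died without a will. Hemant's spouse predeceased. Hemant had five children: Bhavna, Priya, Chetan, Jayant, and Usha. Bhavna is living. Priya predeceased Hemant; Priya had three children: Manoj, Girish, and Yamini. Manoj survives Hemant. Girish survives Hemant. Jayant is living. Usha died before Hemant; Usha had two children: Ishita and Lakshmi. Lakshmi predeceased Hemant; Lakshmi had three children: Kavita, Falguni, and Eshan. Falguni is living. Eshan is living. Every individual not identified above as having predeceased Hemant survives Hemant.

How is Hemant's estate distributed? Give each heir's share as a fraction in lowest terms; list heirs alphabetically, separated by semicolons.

There is no surviving spouse, so the entire estate passes to Hemant's descendants per stirpes.
The estate is divided into 5 equal shares of 1/5 among Bhavna, Priya, Chetan, Jayant, Usha.
Bhavna is living and takes 1/5.
Priya predeceased; the 1/5 allotted to Priya's branch passes to Priya's issue by representation.
The 1/5 is divided into 3 equal shares of 1/15 among Manoj, Girish, Yamini.
Manoj is living and takes 1/15.
Girish is living and takes 1/15.
Yamini is living and takes 1/15.
Chetan is living and takes 1/5.
Jayant is living and takes 1/5.
Usha predeceased; the 1/5 allotted to Usha's branch passes to Usha's issue by representation.
The 1/5 is divided into 2 equal shares of 1/10 among Ishita, Lakshmi.
Ishita is living and takes 1/10.
Lakshmi predeceased; the 1/10 allotted to Lakshmi's branch passes to Lakshmi's issue by representation.
The 1/10 is divided into 3 equal shares of 1/30 among Kavita, Falguni, Eshan.
Kavita is living and takes 1/30.
Falguni is living and takes 1/30.
Eshan is living and takes 1/30.

Bhavna 1/5; Chetan 1/5; Eshan 1/30; Falguni 1/30; Girish 1/15; Ishita 1/10; Jayant 1/5; Kavita 1/30; Manoj 1/15; Yamini 1/15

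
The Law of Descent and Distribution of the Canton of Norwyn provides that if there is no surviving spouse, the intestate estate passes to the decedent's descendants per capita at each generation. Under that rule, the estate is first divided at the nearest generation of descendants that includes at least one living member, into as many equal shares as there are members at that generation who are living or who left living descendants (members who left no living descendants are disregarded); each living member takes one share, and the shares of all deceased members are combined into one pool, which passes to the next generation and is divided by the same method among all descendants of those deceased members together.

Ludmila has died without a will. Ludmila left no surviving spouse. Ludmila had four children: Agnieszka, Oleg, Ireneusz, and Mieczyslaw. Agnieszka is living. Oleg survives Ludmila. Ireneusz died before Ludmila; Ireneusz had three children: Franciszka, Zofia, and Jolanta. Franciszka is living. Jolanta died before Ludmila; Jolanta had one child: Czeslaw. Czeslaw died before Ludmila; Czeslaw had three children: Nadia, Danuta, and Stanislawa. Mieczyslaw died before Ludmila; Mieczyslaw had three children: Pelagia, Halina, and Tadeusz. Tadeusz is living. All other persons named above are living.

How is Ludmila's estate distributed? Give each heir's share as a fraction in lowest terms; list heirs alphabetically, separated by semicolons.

There is no surviving spouse, so the entire estate passes to Ludmila's descendants per capita at each generation.
At generation 1 (Agnieszka, Oleg, Ireneusz, Mieczyslaw) there are 4 shares of (1)/4 = 1/4 each.
Living: Agnieszka and Oleg — each takes 1/4.
Deceased: Ireneusz and Mieczyslaw. Their combined 1/2 is pooled and carried to generation 2.
At generation 2 (Franciszka, Zofia, Jolanta, Pelagia, Halina, Tadeusz) there are 6 shares of (1/2)/6 = 1/12 each.
Living: Franciszka, Zofia, Pelagia, Halina, and Tadeusz — each takes 1/12.
Deceased: Jolanta. That 1/12 share is carried to generation 3.
At generation 3 (Czeslaw) there are 1 shares of (1/12)/1 = 1/12 each.
Deceased: Czeslaw. That 1/12 share is carried to generation 4.
At generation 4 (Nadia, Danuta, Stanislawa) there are 3 shares of (1/12)/3 = 1/36 each.
Living: Nadia, Danuta, and Stanislawa — each takes 1/36.

Agnieszka 1/4; Danuta 1/36; Franciszka 1/12; Halina 1/12; Nadia 1/36; Oleg 1/4; Pelagia 1/12; Stanislawa 1/36; Tadeusz 1/12; Zofia 1/12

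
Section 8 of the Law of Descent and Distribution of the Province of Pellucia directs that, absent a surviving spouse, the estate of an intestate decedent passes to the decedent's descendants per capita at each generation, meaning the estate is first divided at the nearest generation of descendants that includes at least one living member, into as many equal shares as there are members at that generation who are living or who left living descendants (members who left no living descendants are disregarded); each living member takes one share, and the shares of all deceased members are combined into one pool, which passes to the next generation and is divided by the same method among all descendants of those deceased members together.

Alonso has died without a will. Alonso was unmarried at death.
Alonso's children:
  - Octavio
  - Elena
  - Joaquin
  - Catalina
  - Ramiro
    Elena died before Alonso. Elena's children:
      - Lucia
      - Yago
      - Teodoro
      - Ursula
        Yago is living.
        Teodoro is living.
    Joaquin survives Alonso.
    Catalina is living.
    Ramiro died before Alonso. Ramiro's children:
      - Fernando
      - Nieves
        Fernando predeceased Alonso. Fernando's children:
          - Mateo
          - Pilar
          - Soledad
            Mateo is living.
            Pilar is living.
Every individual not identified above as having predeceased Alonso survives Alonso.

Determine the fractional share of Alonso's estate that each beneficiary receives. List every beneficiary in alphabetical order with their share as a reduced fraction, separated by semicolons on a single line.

Catalina 1/5; Joaquin 1/5; Lucia 1/15; Mateo 1/45; Nieves 1/15; Octavio 1/5; Pilar 1/45; Soledad 1/45; Teodoro 1/15; Ursula 1/15; Yago 1/15

There is no surviving spouse, so the entire estate passes to Alonso's descendants per capita at each generation.
At generation 1 (Octavio, Elena, Joaquin, Catalina, Ramiro) there are 5 shares of (1)/5 = 1/5 each.
Living: Octavio, Joaquin, and Catalina — each takes 1/5.
Deceased: Elena and Ramiro. Their combined 2/5 is pooled and carried to generation 2.
At generation 2 (Lucia, Yago, Teodoro, Ursula, Fernando, Nieves) there are 6 shares of (2/5)/6 = 1/15 each.
Living: Lucia, Yago, Teodoro, Ursula, and Nieves — each takes 1/15.
Deceased: Fernando. That 1/15 share is carried to generation 3.
At generation 3 (Mateo, Pilar, Soledad) there are 3 shares of (1/15)/3 = 1/45 each.
Living: Mateo, Pilar, and Soledad — each takes 1/45.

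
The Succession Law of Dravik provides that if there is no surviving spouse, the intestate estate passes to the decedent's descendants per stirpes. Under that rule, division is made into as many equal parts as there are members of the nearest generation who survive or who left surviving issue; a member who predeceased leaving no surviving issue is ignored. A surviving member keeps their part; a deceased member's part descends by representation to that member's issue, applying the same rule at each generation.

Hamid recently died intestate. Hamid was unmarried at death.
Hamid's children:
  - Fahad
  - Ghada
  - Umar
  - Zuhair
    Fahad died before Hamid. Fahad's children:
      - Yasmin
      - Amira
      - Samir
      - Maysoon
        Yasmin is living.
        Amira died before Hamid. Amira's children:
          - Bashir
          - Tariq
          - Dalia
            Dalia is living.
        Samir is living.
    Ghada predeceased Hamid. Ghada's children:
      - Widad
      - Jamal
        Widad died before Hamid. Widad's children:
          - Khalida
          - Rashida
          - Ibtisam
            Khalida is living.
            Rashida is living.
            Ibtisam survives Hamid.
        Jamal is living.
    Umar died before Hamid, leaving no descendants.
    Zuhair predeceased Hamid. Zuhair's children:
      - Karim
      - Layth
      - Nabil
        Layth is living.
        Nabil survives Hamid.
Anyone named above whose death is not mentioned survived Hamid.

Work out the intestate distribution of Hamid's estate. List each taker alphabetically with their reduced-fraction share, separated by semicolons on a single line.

There is no surviving spouse, so the entire estate passes to Hamid's descendants per stirpes.
Umar left no surviving issue, so that branch lapses and is disregarded.
The estate is divided into 3 equal shares of 1/3 among Fahad, Ghada, Zuhair.
Fahad predeceased; the 1/3 allotted to Fahad's branch passes to Fahad's issue by representation.
The 1/3 is divided into 4 equal shares of 1/12 among Yasmin, Amira, Samir, Maysoon.
Yasmin is living and takes 1/12.
Amira predeceased; the 1/12 allotted to Amira's branch passes to Amira's issue by representation.
The 1/12 is divided into 3 equal shares of 1/36 among Bashir, Tariq, Dalia.
Bashir is living and takes 1/36.
Tariq is living and takes 1/36.
Dalia is living and takes 1/36.
Samir is living and takes 1/12.
Maysoon is living and takes 1/12.
Ghada predeceased; the 1/3 allotted to Ghada's branch passes to Ghada's issue by representation.
The 1/3 is divided into 2 equal shares of 1/6 among Widad, Jamal.
Widad predeceased; the 1/6 allotted to Widad's branch passes to Widad's issue by representation.
The 1/6 is divided into 3 equal shares of 1/18 among Khalida, Rashida, Ibtisam.
Khalida is living and takes 1/18.
Rashida is living and takes 1/18.
Ibtisam is living and takes 1/18.
Jamal is living and takes 1/6.
Zuhair predeceased; the 1/3 allotted to Zuhair's branch passes to Zuhair's issue by representation.
The 1/3 is divided into 3 equal shares of 1/9 among Karim, Layth, Nabil.
Karim is living and takes 1/9.
Layth is living and takes 1/9.
Nabil is living and takes 1/9.

Bashir 1/36; Dalia 1/36; Ibtisam 1/18; Jamal 1/6; Karim 1/9; Khalida 1/18; Layth 1/9; Maysoon 1/12; Nabil 1/9; Rashida 1/18; Samir 1/12; Tariq 1/36; Yasmin 1/12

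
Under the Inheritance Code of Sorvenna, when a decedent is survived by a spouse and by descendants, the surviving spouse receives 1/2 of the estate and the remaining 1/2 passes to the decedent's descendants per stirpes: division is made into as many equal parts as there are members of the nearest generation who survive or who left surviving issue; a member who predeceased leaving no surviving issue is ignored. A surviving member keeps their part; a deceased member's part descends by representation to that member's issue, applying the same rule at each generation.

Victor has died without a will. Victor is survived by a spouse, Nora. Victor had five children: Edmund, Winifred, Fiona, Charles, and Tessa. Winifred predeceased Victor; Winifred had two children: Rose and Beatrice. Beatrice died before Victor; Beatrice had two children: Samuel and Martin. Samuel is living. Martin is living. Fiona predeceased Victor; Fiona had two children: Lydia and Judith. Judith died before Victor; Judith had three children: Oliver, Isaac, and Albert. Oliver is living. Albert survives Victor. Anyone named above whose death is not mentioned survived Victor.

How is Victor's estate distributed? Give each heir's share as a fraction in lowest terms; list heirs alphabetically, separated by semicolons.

Nora, as surviving spouse, takes 1/2.
The remaining 1/2 passes to Victor's descendants per stirpes.
The 1/2 is divided into 5 equal shares of 1/10 among Edmund, Winifred, Fiona, Charles, Tessa.
Edmund is living and takes 1/10.
Winifred predeceased; the 1/10 allotted to Winifred's branch passes to Winifred's issue by representation.
The 1/10 is divided into 2 equal shares of 1/20 among Rose, Beatrice.
Rose is living and takes 1/20.
Beatrice predeceased; the 1/20 allotted to Beatrice's branch passes to Beatrice's issue by representation.
The 1/20 is divided into 2 equal shares of 1/40 among Samuel, Martin.
Samuel is living and takes 1/40.
Martin is living and takes 1/40.
Fiona predeceased; the 1/10 allotted to Fiona's branch passes to Fiona's issue by representation.
The 1/10 is divided into 2 equal shares of 1/20 among Lydia, Judith.
Lydia is living and takes 1/20.
Judith predeceased; the 1/20 allotted to Judith's branch passes to Judith's issue by representation.
The 1/20 is divided into 3 equal shares of 1/60 among Oliver, Isaac, Albert.
Oliver is living and takes 1/60.
Isaac is living and takes 1/60.
Albert is living and takes 1/60.
Charles is living and takes 1/10.
Tessa is living and takes 1/10.

Albert 1/60; Charles 1/10; Edmund 1/10; Isaac 1/60; Lydia 1/20; Martin 1/40; Nora 1/2; Oliver 1/60; Rose 1/20; Samuel 1/40; Tessa 1/10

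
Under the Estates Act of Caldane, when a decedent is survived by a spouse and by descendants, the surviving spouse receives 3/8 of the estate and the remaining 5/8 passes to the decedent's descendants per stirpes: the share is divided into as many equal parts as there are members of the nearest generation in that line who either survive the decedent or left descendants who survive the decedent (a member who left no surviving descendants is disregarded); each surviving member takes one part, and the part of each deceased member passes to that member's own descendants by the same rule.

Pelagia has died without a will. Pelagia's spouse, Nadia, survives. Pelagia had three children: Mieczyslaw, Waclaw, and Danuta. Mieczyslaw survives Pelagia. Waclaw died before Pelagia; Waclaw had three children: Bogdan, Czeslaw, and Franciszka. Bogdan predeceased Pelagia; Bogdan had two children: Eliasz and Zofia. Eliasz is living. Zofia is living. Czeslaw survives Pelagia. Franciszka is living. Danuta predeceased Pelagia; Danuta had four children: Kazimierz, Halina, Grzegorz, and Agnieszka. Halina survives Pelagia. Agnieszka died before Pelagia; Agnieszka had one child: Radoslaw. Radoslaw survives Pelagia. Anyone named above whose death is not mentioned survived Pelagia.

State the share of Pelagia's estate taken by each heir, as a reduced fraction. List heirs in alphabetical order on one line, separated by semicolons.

Czeslaw 5/72; Eliasz 5/144; Franciszka 5/72; Grzegorz 5/96; Halina 5/96; Kazimierz 5/96; Mieczyslaw 5/24; Nadia 3/8; Radoslaw 5/96; Zofia 5/144

Nadia, as surviving spouse, takes 3/8.
The remaining 5/8 passes to Pelagia's descendants per stirpes.
The 5/8 is divided into 3 equal shares of 5/24 among Mieczyslaw, Waclaw, Danuta.
Mieczyslaw is living and takes 5/24.
Waclaw predeceased; the 5/24 allotted to Waclaw's branch passes to Waclaw's issue by representation.
The 5/24 is divided into 3 equal shares of 5/72 among Bogdan, Czeslaw, Franciszka.
Bogdan predeceased; the 5/72 allotted to Bogdan's branch passes to Bogdan's issue by representation.
The 5/72 is divided into 2 equal shares of 5/144 among Eliasz, Zofia.
Eliasz is living and takes 5/144.
Zofia is living and takes 5/144.
Czeslaw is living and takes 5/72.
Franciszka is living and takes 5/72.
Danuta predeceased; the 5/24 allotted to Danuta's branch passes to Danuta's issue by representation.
The 5/24 is divided into 4 equal shares of 5/96 among Kazimierz, Halina, Grzegorz, Agnieszka.
Kazimierz is living and takes 5/96.
Halina is living and takes 5/96.
Grzegorz is living and takes 5/96.
Agnieszka predeceased; the 5/96 allotted to Agnieszka's branch passes to Agnieszka's issue by representation.
Radoslaw is the sole taker at this level and receives the full 5/96.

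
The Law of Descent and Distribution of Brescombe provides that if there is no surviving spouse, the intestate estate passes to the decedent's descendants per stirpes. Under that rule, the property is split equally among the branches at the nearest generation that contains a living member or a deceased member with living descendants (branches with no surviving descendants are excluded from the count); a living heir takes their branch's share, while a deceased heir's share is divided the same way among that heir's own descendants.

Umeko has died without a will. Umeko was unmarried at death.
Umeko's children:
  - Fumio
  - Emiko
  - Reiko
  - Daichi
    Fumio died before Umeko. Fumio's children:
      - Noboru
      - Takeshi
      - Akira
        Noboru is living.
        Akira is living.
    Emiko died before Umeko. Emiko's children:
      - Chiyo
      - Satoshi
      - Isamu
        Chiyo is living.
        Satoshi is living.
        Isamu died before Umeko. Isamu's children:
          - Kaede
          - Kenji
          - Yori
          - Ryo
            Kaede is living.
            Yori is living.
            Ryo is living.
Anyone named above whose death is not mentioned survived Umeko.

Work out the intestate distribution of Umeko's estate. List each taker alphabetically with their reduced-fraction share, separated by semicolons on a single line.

There is no surviving spouse, so the entire estate passes to Umeko's descendants per stirpes.
The estate is divided into 4 equal shares of 1/4 among Fumio, Emiko, Reiko, Daichi.
Fumio predeceased; the 1/4 allotted to Fumio's branch passes to Fumio's issue by representation.
The 1/4 is divided into 3 equal shares of 1/12 among Noboru, Takeshi, Akira.
Noboru is living and takes 1/12.
Takeshi is living and takes 1/12.
Akira is living and takes 1/12.
Emiko predeceased; the 1/4 allotted to Emiko's branch passes to Emiko's issue by representation.
The 1/4 is divided into 3 equal shares of 1/12 among Chiyo, Satoshi, Isamu.
Chiyo is living and takes 1/12.
Satoshi is living and takes 1/12.
Isamu predeceased; the 1/12 allotted to Isamu's branch passes to Isamu's issue by representation.
The 1/12 is divided into 4 equal shares of 1/48 among Kaede, Kenji, Yori, Ryo.
Kaede is living and takes 1/48.
Kenji is living and takes 1/48.
Yori is living and takes 1/48.
Ryo is living and takes 1/48.
Reiko is living and takes 1/4.
Daichi is living and takes 1/4.

Akira 1/12; Chiyo 1/12; Daichi 1/4; Kaede 1/48; Kenji 1/48; Noboru 1/12; Reiko 1/4; Ryo 1/48; Satoshi 1/12; Takeshi 1/12; Yori 1/48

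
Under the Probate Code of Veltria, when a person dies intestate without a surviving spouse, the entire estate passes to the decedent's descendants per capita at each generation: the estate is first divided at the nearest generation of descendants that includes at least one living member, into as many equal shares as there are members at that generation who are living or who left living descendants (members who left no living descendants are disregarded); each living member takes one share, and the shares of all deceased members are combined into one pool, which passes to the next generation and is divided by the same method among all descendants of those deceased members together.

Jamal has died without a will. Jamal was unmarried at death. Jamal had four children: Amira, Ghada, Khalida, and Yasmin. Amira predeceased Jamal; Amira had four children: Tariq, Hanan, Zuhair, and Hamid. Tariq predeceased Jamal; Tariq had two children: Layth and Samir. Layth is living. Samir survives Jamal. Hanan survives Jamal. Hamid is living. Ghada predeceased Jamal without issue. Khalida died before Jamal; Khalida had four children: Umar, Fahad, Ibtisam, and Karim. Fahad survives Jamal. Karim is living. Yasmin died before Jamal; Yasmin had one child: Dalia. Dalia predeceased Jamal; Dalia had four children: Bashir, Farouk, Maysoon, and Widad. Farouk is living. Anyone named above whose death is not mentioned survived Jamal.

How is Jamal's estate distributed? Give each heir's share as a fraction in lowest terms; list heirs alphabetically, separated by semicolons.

Bashir 1/27; Fahad 1/9; Farouk 1/27; Hamid 1/9; Hanan 1/9; Ibtisam 1/9; Karim 1/9; Layth 1/27; Maysoon 1/27; Samir 1/27; Umar 1/9; Widad 1/27; Zuhair 1/9

There is no surviving spouse, so the entire estate passes to Jamal's descendants per capita at each generation.
No one at generation 1 (Amira, Khalida, Yasmin) is living; moving to the next generation.
At generation 2 (Tariq, Hanan, Zuhair, Hamid, Umar, Fahad, Ibtisam, Karim, Dalia) there are 9 shares of (1)/9 = 1/9 each.
Living: Hanan, Zuhair, Hamid, Umar, Fahad, Ibtisam, and Karim — each takes 1/9.
Deceased: Tariq and Dalia. Their combined 2/9 is pooled and carried to generation 3.
At generation 3 (Layth, Samir, Bashir, Farouk, Maysoon, Widad) there are 6 shares of (2/9)/6 = 1/27 each.
Living: Layth, Samir, Bashir, Farouk, Maysoon, and Widad — each takes 1/27.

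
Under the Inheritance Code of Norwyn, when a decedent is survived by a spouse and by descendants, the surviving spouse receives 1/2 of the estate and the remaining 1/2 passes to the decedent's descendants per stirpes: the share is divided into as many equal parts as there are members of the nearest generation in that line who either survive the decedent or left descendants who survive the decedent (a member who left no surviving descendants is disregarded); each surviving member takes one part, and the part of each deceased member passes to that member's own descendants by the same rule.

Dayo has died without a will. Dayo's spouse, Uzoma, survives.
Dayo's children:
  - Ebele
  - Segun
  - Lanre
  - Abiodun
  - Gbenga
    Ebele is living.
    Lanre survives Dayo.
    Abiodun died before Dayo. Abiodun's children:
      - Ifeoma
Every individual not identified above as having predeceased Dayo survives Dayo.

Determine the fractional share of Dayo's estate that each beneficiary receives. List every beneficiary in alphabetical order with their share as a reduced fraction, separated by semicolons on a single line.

Ebele 1/10; Gbenga 1/10; Ifeoma 1/10; Lanre 1/10; Segun 1/10; Uzoma 1/2

Uzoma, as surviving spouse, takes 1/2.
The remaining 1/2 passes to Dayo's descendants per stirpes.
The 1/2 is divided into 5 equal shares of 1/10 among Ebele, Segun, Lanre, Abiodun, Gbenga.
Ebele is living and takes 1/10.
Segun is living and takes 1/10.
Lanre is living and takes 1/10.
Abiodun predeceased; the 1/10 allotted to Abiodun's branch passes to Abiodun's issue by representation.
Ifeoma is the sole taker at this level and receives the full 1/10.
Gbenga is living and takes 1/10.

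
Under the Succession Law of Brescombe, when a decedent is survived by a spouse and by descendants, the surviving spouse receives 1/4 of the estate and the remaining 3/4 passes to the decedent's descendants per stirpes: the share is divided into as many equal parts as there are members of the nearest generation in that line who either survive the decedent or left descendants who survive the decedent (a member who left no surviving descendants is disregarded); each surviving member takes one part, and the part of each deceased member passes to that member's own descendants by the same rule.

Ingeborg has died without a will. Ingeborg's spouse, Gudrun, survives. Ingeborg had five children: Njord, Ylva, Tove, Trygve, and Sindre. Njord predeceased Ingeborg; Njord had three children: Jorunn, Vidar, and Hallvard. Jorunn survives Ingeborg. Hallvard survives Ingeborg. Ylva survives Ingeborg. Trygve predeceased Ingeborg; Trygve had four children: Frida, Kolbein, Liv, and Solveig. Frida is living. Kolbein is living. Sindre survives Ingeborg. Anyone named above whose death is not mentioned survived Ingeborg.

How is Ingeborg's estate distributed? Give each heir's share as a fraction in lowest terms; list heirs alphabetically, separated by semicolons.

Frida 3/80; Gudrun 1/4; Hallvard 1/20; Jorunn 1/20; Kolbein 3/80; Liv 3/80; Sindre 3/20; Solveig 3/80; Tove 3/20; Vidar 1/20; Ylva 3/20

Gudrun, as surviving spouse, takes 1/4.
The remaining 3/4 passes to Ingeborg's descendants per stirpes.
The 3/4 is divided into 5 equal shares of 3/20 among Njord, Ylva, Tove, Trygve, Sindre.
Njord predeceased; the 3/20 allotted to Njord's branch passes to Njord's issue by representation.
The 3/20 is divided into 3 equal shares of 1/20 among Jorunn, Vidar, Hallvard.
Jorunn is living and takes 1/20.
Vidar is living and takes 1/20.
Hallvard is living and takes 1/20.
Ylva is living and takes 3/20.
Tove is living and takes 3/20.
Trygve predeceased; the 3/20 allotted to Trygve's branch passes to Trygve's issue by representation.
The 3/20 is divided into 4 equal shares of 3/80 among Frida, Kolbein, Liv, Solveig.
Frida is living and takes 3/80.
Kolbein is living and takes 3/80.
Liv is living and takes 3/80.
Solveig is living and takes 3/80.
Sindre is living and takes 3/20.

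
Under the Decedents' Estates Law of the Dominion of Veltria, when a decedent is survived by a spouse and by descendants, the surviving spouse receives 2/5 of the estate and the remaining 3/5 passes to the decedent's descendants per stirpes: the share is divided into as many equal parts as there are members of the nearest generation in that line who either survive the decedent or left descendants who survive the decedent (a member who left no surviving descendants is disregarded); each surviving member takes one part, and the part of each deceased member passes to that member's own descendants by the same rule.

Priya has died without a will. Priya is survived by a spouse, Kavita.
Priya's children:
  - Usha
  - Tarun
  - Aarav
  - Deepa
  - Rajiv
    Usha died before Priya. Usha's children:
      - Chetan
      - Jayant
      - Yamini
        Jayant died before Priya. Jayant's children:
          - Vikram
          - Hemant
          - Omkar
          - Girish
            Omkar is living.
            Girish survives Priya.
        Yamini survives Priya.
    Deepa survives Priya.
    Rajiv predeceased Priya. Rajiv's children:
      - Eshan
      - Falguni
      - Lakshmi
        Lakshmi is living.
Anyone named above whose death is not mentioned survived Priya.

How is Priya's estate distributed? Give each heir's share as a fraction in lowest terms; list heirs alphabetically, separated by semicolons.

Aarav 3/25; Chetan 1/25; Deepa 3/25; Eshan 1/25; Falguni 1/25; Girish 1/100; Hemant 1/100; Kavita 2/5; Lakshmi 1/25; Omkar 1/100; Tarun 3/25; Vikram 1/100; Yamini 1/25

Kavita, as surviving spouse, takes 2/5.
The remaining 3/5 passes to Priya's descendants per stirpes.
The 3/5 is divided into 5 equal shares of 3/25 among Usha, Tarun, Aarav, Deepa, Rajiv.
Usha predeceased; the 3/25 allotted to Usha's branch passes to Usha's issue by representation.
The 3/25 is divided into 3 equal shares of 1/25 among Chetan, Jayant, Yamini.
Chetan is living and takes 1/25.
Jayant predeceased; the 1/25 allotted to Jayant's branch passes to Jayant's issue by representation.
The 1/25 is divided into 4 equal shares of 1/100 among Vikram, Hemant, Omkar, Girish.
Vikram is living and takes 1/100.
Hemant is living and takes 1/100.
Omkar is living and takes 1/100.
Girish is living and takes 1/100.
Yamini is living and takes 1/25.
Tarun is living and takes 3/25.
Aarav is living and takes 3/25.
Deepa is living and takes 3/25.
Rajiv predeceased; the 3/25 allotted to Rajiv's branch passes to Rajiv's issue by representation.
The 3/25 is divided into 3 equal shares of 1/25 among Eshan, Falguni, Lakshmi.
Eshan is living and takes 1/25.
Falguni is living and takes 1/25.
Lakshmi is living and takes 1/25.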